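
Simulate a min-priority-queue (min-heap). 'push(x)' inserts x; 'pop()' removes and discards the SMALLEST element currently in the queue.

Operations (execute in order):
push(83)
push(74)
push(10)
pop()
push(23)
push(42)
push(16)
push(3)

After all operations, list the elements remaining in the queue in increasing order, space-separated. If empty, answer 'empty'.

push(83): heap contents = [83]
push(74): heap contents = [74, 83]
push(10): heap contents = [10, 74, 83]
pop() → 10: heap contents = [74, 83]
push(23): heap contents = [23, 74, 83]
push(42): heap contents = [23, 42, 74, 83]
push(16): heap contents = [16, 23, 42, 74, 83]
push(3): heap contents = [3, 16, 23, 42, 74, 83]

Answer: 3 16 23 42 74 83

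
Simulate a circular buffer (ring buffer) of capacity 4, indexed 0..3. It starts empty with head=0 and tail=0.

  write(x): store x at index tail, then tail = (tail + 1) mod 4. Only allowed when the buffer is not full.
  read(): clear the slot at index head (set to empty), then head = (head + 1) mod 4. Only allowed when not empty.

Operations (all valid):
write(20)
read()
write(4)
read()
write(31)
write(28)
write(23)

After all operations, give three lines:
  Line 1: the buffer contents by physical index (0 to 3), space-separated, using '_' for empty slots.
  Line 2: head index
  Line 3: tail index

write(20): buf=[20 _ _ _], head=0, tail=1, size=1
read(): buf=[_ _ _ _], head=1, tail=1, size=0
write(4): buf=[_ 4 _ _], head=1, tail=2, size=1
read(): buf=[_ _ _ _], head=2, tail=2, size=0
write(31): buf=[_ _ 31 _], head=2, tail=3, size=1
write(28): buf=[_ _ 31 28], head=2, tail=0, size=2
write(23): buf=[23 _ 31 28], head=2, tail=1, size=3

Answer: 23 _ 31 28
2
1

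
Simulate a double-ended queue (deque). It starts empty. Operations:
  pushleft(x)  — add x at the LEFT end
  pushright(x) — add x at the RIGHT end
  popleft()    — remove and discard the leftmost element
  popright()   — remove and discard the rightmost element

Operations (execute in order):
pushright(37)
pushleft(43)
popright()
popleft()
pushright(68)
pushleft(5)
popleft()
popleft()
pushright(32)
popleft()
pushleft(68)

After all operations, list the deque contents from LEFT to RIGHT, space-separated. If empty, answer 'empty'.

Answer: 68

Derivation:
pushright(37): [37]
pushleft(43): [43, 37]
popright(): [43]
popleft(): []
pushright(68): [68]
pushleft(5): [5, 68]
popleft(): [68]
popleft(): []
pushright(32): [32]
popleft(): []
pushleft(68): [68]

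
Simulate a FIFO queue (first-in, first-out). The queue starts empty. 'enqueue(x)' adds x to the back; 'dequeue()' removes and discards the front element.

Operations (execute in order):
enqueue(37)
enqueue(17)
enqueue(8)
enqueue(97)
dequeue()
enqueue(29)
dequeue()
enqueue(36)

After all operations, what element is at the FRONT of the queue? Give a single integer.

Answer: 8

Derivation:
enqueue(37): queue = [37]
enqueue(17): queue = [37, 17]
enqueue(8): queue = [37, 17, 8]
enqueue(97): queue = [37, 17, 8, 97]
dequeue(): queue = [17, 8, 97]
enqueue(29): queue = [17, 8, 97, 29]
dequeue(): queue = [8, 97, 29]
enqueue(36): queue = [8, 97, 29, 36]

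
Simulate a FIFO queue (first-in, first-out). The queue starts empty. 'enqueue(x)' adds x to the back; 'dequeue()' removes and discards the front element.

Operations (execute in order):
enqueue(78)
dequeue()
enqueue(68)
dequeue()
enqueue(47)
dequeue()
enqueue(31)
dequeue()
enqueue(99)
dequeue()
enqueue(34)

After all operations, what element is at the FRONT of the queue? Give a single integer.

Answer: 34

Derivation:
enqueue(78): queue = [78]
dequeue(): queue = []
enqueue(68): queue = [68]
dequeue(): queue = []
enqueue(47): queue = [47]
dequeue(): queue = []
enqueue(31): queue = [31]
dequeue(): queue = []
enqueue(99): queue = [99]
dequeue(): queue = []
enqueue(34): queue = [34]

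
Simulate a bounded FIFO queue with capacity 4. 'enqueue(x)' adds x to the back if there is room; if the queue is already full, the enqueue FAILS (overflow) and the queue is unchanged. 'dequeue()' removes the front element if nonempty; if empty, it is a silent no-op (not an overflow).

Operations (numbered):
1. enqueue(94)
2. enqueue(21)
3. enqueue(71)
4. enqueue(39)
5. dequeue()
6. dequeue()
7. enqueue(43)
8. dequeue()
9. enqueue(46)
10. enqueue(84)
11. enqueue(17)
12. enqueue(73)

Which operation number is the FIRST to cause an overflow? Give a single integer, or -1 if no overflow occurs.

1. enqueue(94): size=1
2. enqueue(21): size=2
3. enqueue(71): size=3
4. enqueue(39): size=4
5. dequeue(): size=3
6. dequeue(): size=2
7. enqueue(43): size=3
8. dequeue(): size=2
9. enqueue(46): size=3
10. enqueue(84): size=4
11. enqueue(17): size=4=cap → OVERFLOW (fail)
12. enqueue(73): size=4=cap → OVERFLOW (fail)

Answer: 11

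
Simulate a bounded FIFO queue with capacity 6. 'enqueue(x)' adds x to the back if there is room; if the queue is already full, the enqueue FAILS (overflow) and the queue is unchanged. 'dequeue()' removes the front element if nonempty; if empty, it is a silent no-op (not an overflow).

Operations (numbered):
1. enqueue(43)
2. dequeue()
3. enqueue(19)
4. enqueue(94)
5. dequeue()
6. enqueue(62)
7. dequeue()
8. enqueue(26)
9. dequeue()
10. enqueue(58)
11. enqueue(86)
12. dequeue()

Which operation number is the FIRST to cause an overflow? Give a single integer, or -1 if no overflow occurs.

Answer: -1

Derivation:
1. enqueue(43): size=1
2. dequeue(): size=0
3. enqueue(19): size=1
4. enqueue(94): size=2
5. dequeue(): size=1
6. enqueue(62): size=2
7. dequeue(): size=1
8. enqueue(26): size=2
9. dequeue(): size=1
10. enqueue(58): size=2
11. enqueue(86): size=3
12. dequeue(): size=2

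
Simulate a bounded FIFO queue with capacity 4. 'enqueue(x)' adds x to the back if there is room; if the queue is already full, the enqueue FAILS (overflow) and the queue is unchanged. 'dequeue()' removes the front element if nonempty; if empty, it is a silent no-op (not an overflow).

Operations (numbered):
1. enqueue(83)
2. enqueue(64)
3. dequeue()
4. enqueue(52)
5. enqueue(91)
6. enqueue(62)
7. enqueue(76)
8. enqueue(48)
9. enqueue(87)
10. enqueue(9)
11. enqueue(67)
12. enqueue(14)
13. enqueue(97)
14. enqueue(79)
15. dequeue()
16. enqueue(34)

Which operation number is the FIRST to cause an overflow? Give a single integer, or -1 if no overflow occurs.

Answer: 7

Derivation:
1. enqueue(83): size=1
2. enqueue(64): size=2
3. dequeue(): size=1
4. enqueue(52): size=2
5. enqueue(91): size=3
6. enqueue(62): size=4
7. enqueue(76): size=4=cap → OVERFLOW (fail)
8. enqueue(48): size=4=cap → OVERFLOW (fail)
9. enqueue(87): size=4=cap → OVERFLOW (fail)
10. enqueue(9): size=4=cap → OVERFLOW (fail)
11. enqueue(67): size=4=cap → OVERFLOW (fail)
12. enqueue(14): size=4=cap → OVERFLOW (fail)
13. enqueue(97): size=4=cap → OVERFLOW (fail)
14. enqueue(79): size=4=cap → OVERFLOW (fail)
15. dequeue(): size=3
16. enqueue(34): size=4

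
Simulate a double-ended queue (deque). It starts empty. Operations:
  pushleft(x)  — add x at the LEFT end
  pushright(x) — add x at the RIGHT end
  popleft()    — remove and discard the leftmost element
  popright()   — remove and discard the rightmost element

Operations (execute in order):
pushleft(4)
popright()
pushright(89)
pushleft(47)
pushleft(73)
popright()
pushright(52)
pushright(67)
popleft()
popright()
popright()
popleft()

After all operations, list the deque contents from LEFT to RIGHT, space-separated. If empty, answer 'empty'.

pushleft(4): [4]
popright(): []
pushright(89): [89]
pushleft(47): [47, 89]
pushleft(73): [73, 47, 89]
popright(): [73, 47]
pushright(52): [73, 47, 52]
pushright(67): [73, 47, 52, 67]
popleft(): [47, 52, 67]
popright(): [47, 52]
popright(): [47]
popleft(): []

Answer: empty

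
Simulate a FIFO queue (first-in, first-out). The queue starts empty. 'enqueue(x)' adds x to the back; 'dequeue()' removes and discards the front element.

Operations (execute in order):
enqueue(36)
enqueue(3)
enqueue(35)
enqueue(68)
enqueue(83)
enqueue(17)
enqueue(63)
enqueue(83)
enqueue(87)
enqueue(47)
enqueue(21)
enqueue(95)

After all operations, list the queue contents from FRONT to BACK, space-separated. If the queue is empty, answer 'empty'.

Answer: 36 3 35 68 83 17 63 83 87 47 21 95

Derivation:
enqueue(36): [36]
enqueue(3): [36, 3]
enqueue(35): [36, 3, 35]
enqueue(68): [36, 3, 35, 68]
enqueue(83): [36, 3, 35, 68, 83]
enqueue(17): [36, 3, 35, 68, 83, 17]
enqueue(63): [36, 3, 35, 68, 83, 17, 63]
enqueue(83): [36, 3, 35, 68, 83, 17, 63, 83]
enqueue(87): [36, 3, 35, 68, 83, 17, 63, 83, 87]
enqueue(47): [36, 3, 35, 68, 83, 17, 63, 83, 87, 47]
enqueue(21): [36, 3, 35, 68, 83, 17, 63, 83, 87, 47, 21]
enqueue(95): [36, 3, 35, 68, 83, 17, 63, 83, 87, 47, 21, 95]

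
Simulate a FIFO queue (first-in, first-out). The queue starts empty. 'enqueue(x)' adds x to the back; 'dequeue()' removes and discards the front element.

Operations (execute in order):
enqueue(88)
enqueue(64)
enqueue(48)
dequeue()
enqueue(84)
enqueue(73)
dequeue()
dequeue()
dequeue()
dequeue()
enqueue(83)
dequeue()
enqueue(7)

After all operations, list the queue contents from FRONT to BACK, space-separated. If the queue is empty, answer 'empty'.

enqueue(88): [88]
enqueue(64): [88, 64]
enqueue(48): [88, 64, 48]
dequeue(): [64, 48]
enqueue(84): [64, 48, 84]
enqueue(73): [64, 48, 84, 73]
dequeue(): [48, 84, 73]
dequeue(): [84, 73]
dequeue(): [73]
dequeue(): []
enqueue(83): [83]
dequeue(): []
enqueue(7): [7]

Answer: 7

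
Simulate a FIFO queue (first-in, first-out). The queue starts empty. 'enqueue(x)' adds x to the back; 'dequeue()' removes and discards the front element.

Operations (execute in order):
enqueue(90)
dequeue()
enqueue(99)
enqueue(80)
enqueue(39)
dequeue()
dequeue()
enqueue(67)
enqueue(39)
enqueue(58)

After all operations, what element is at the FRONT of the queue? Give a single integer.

enqueue(90): queue = [90]
dequeue(): queue = []
enqueue(99): queue = [99]
enqueue(80): queue = [99, 80]
enqueue(39): queue = [99, 80, 39]
dequeue(): queue = [80, 39]
dequeue(): queue = [39]
enqueue(67): queue = [39, 67]
enqueue(39): queue = [39, 67, 39]
enqueue(58): queue = [39, 67, 39, 58]

Answer: 39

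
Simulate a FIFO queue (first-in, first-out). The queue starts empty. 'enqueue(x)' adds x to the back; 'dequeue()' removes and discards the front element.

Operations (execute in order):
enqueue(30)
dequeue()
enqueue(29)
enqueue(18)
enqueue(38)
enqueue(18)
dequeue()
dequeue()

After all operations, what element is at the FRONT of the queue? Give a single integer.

enqueue(30): queue = [30]
dequeue(): queue = []
enqueue(29): queue = [29]
enqueue(18): queue = [29, 18]
enqueue(38): queue = [29, 18, 38]
enqueue(18): queue = [29, 18, 38, 18]
dequeue(): queue = [18, 38, 18]
dequeue(): queue = [38, 18]

Answer: 38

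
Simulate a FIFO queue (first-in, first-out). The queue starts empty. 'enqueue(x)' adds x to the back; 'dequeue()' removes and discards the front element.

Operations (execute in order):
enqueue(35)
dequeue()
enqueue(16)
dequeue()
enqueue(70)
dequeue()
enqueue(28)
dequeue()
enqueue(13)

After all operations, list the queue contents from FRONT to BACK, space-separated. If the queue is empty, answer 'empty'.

Answer: 13

Derivation:
enqueue(35): [35]
dequeue(): []
enqueue(16): [16]
dequeue(): []
enqueue(70): [70]
dequeue(): []
enqueue(28): [28]
dequeue(): []
enqueue(13): [13]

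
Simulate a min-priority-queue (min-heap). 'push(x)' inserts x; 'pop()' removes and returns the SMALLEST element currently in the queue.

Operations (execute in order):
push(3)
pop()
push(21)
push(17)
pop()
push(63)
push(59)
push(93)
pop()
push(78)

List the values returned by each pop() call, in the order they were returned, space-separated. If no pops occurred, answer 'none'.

push(3): heap contents = [3]
pop() → 3: heap contents = []
push(21): heap contents = [21]
push(17): heap contents = [17, 21]
pop() → 17: heap contents = [21]
push(63): heap contents = [21, 63]
push(59): heap contents = [21, 59, 63]
push(93): heap contents = [21, 59, 63, 93]
pop() → 21: heap contents = [59, 63, 93]
push(78): heap contents = [59, 63, 78, 93]

Answer: 3 17 21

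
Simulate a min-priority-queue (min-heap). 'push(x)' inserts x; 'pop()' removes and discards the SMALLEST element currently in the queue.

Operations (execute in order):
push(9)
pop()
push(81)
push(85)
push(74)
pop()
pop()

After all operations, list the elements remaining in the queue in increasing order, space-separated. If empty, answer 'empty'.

push(9): heap contents = [9]
pop() → 9: heap contents = []
push(81): heap contents = [81]
push(85): heap contents = [81, 85]
push(74): heap contents = [74, 81, 85]
pop() → 74: heap contents = [81, 85]
pop() → 81: heap contents = [85]

Answer: 85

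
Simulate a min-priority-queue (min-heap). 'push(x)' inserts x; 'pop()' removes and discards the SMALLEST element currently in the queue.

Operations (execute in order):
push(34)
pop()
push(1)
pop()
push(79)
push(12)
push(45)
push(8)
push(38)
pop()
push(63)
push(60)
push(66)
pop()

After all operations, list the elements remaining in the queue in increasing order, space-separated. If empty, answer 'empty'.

push(34): heap contents = [34]
pop() → 34: heap contents = []
push(1): heap contents = [1]
pop() → 1: heap contents = []
push(79): heap contents = [79]
push(12): heap contents = [12, 79]
push(45): heap contents = [12, 45, 79]
push(8): heap contents = [8, 12, 45, 79]
push(38): heap contents = [8, 12, 38, 45, 79]
pop() → 8: heap contents = [12, 38, 45, 79]
push(63): heap contents = [12, 38, 45, 63, 79]
push(60): heap contents = [12, 38, 45, 60, 63, 79]
push(66): heap contents = [12, 38, 45, 60, 63, 66, 79]
pop() → 12: heap contents = [38, 45, 60, 63, 66, 79]

Answer: 38 45 60 63 66 79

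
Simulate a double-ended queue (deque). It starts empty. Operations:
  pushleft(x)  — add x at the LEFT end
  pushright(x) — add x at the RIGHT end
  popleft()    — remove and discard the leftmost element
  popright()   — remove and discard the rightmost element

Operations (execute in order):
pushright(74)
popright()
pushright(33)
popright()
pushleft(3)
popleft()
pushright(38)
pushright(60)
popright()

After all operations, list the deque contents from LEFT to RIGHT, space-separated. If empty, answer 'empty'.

Answer: 38

Derivation:
pushright(74): [74]
popright(): []
pushright(33): [33]
popright(): []
pushleft(3): [3]
popleft(): []
pushright(38): [38]
pushright(60): [38, 60]
popright(): [38]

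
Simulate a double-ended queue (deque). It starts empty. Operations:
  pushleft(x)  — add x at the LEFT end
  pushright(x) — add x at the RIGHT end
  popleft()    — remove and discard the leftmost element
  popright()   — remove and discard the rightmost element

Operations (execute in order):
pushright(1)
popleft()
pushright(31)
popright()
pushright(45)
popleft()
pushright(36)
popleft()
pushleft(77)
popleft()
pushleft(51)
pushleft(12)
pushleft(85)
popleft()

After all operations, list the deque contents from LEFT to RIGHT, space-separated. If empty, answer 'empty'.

pushright(1): [1]
popleft(): []
pushright(31): [31]
popright(): []
pushright(45): [45]
popleft(): []
pushright(36): [36]
popleft(): []
pushleft(77): [77]
popleft(): []
pushleft(51): [51]
pushleft(12): [12, 51]
pushleft(85): [85, 12, 51]
popleft(): [12, 51]

Answer: 12 51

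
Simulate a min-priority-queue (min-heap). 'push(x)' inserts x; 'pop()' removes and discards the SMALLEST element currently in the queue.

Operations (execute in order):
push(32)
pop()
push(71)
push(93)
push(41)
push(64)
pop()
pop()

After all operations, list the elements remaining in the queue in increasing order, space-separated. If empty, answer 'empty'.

push(32): heap contents = [32]
pop() → 32: heap contents = []
push(71): heap contents = [71]
push(93): heap contents = [71, 93]
push(41): heap contents = [41, 71, 93]
push(64): heap contents = [41, 64, 71, 93]
pop() → 41: heap contents = [64, 71, 93]
pop() → 64: heap contents = [71, 93]

Answer: 71 93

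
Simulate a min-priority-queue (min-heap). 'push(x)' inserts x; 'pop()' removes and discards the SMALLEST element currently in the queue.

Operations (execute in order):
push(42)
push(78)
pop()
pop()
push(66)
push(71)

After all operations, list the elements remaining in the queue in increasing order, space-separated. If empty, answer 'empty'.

push(42): heap contents = [42]
push(78): heap contents = [42, 78]
pop() → 42: heap contents = [78]
pop() → 78: heap contents = []
push(66): heap contents = [66]
push(71): heap contents = [66, 71]

Answer: 66 71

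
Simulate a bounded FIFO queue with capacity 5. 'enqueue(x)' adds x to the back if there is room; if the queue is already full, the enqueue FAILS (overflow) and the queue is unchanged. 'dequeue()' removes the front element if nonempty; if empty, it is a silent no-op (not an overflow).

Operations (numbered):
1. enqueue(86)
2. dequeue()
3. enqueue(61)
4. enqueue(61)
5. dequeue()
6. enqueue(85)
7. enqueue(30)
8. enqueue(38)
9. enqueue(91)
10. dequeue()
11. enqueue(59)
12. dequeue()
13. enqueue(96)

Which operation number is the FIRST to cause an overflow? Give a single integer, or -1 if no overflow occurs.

1. enqueue(86): size=1
2. dequeue(): size=0
3. enqueue(61): size=1
4. enqueue(61): size=2
5. dequeue(): size=1
6. enqueue(85): size=2
7. enqueue(30): size=3
8. enqueue(38): size=4
9. enqueue(91): size=5
10. dequeue(): size=4
11. enqueue(59): size=5
12. dequeue(): size=4
13. enqueue(96): size=5

Answer: -1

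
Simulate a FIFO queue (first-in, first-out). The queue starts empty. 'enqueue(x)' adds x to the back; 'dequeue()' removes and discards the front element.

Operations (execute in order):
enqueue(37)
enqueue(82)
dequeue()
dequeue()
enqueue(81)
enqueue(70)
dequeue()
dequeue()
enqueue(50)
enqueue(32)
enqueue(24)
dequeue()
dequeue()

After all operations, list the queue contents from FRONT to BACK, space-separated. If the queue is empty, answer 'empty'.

enqueue(37): [37]
enqueue(82): [37, 82]
dequeue(): [82]
dequeue(): []
enqueue(81): [81]
enqueue(70): [81, 70]
dequeue(): [70]
dequeue(): []
enqueue(50): [50]
enqueue(32): [50, 32]
enqueue(24): [50, 32, 24]
dequeue(): [32, 24]
dequeue(): [24]

Answer: 24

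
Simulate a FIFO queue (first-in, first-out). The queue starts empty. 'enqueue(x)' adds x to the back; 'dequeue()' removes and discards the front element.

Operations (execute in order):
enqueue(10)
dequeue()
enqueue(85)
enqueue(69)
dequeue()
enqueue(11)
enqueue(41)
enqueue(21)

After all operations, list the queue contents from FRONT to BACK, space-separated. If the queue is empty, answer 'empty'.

Answer: 69 11 41 21

Derivation:
enqueue(10): [10]
dequeue(): []
enqueue(85): [85]
enqueue(69): [85, 69]
dequeue(): [69]
enqueue(11): [69, 11]
enqueue(41): [69, 11, 41]
enqueue(21): [69, 11, 41, 21]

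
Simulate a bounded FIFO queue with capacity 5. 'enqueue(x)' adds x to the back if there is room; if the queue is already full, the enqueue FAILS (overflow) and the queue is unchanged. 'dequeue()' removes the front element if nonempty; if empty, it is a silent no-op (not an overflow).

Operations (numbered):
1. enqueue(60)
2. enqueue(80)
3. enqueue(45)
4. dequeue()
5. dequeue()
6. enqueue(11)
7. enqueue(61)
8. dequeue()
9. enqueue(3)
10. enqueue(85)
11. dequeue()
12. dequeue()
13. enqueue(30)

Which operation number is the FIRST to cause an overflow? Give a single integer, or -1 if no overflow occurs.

Answer: -1

Derivation:
1. enqueue(60): size=1
2. enqueue(80): size=2
3. enqueue(45): size=3
4. dequeue(): size=2
5. dequeue(): size=1
6. enqueue(11): size=2
7. enqueue(61): size=3
8. dequeue(): size=2
9. enqueue(3): size=3
10. enqueue(85): size=4
11. dequeue(): size=3
12. dequeue(): size=2
13. enqueue(30): size=3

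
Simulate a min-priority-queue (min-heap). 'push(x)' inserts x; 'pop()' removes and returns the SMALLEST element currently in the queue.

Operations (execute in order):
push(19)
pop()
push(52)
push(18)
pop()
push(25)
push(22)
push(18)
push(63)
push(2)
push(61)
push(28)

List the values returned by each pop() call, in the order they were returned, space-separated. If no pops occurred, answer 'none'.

Answer: 19 18

Derivation:
push(19): heap contents = [19]
pop() → 19: heap contents = []
push(52): heap contents = [52]
push(18): heap contents = [18, 52]
pop() → 18: heap contents = [52]
push(25): heap contents = [25, 52]
push(22): heap contents = [22, 25, 52]
push(18): heap contents = [18, 22, 25, 52]
push(63): heap contents = [18, 22, 25, 52, 63]
push(2): heap contents = [2, 18, 22, 25, 52, 63]
push(61): heap contents = [2, 18, 22, 25, 52, 61, 63]
push(28): heap contents = [2, 18, 22, 25, 28, 52, 61, 63]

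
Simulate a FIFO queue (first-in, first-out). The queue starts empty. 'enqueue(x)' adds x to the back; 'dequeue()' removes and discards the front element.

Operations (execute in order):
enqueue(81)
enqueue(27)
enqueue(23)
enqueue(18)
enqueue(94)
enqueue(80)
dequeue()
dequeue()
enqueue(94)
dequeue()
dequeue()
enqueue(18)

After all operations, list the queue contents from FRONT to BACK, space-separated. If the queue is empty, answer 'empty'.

enqueue(81): [81]
enqueue(27): [81, 27]
enqueue(23): [81, 27, 23]
enqueue(18): [81, 27, 23, 18]
enqueue(94): [81, 27, 23, 18, 94]
enqueue(80): [81, 27, 23, 18, 94, 80]
dequeue(): [27, 23, 18, 94, 80]
dequeue(): [23, 18, 94, 80]
enqueue(94): [23, 18, 94, 80, 94]
dequeue(): [18, 94, 80, 94]
dequeue(): [94, 80, 94]
enqueue(18): [94, 80, 94, 18]

Answer: 94 80 94 18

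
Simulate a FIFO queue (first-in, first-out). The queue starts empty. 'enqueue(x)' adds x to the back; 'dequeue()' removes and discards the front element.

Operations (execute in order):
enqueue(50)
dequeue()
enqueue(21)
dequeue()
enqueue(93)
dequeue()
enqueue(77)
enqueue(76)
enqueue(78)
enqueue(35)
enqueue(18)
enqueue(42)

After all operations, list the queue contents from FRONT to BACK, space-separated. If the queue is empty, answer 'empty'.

Answer: 77 76 78 35 18 42

Derivation:
enqueue(50): [50]
dequeue(): []
enqueue(21): [21]
dequeue(): []
enqueue(93): [93]
dequeue(): []
enqueue(77): [77]
enqueue(76): [77, 76]
enqueue(78): [77, 76, 78]
enqueue(35): [77, 76, 78, 35]
enqueue(18): [77, 76, 78, 35, 18]
enqueue(42): [77, 76, 78, 35, 18, 42]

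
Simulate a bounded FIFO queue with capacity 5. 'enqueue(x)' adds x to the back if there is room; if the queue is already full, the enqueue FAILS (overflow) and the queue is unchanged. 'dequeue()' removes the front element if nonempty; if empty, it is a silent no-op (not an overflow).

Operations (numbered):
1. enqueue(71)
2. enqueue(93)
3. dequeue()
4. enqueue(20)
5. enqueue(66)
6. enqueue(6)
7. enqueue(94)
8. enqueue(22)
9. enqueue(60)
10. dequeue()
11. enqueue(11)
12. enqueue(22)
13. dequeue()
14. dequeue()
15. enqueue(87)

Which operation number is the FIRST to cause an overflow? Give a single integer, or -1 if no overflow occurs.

Answer: 8

Derivation:
1. enqueue(71): size=1
2. enqueue(93): size=2
3. dequeue(): size=1
4. enqueue(20): size=2
5. enqueue(66): size=3
6. enqueue(6): size=4
7. enqueue(94): size=5
8. enqueue(22): size=5=cap → OVERFLOW (fail)
9. enqueue(60): size=5=cap → OVERFLOW (fail)
10. dequeue(): size=4
11. enqueue(11): size=5
12. enqueue(22): size=5=cap → OVERFLOW (fail)
13. dequeue(): size=4
14. dequeue(): size=3
15. enqueue(87): size=4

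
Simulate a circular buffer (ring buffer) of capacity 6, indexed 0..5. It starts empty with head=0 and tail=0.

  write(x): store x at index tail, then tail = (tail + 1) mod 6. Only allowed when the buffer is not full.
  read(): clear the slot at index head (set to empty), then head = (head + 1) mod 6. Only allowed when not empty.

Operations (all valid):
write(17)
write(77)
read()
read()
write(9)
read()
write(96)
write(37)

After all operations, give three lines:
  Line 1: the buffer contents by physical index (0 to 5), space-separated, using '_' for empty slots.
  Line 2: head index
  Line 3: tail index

Answer: _ _ _ 96 37 _
3
5

Derivation:
write(17): buf=[17 _ _ _ _ _], head=0, tail=1, size=1
write(77): buf=[17 77 _ _ _ _], head=0, tail=2, size=2
read(): buf=[_ 77 _ _ _ _], head=1, tail=2, size=1
read(): buf=[_ _ _ _ _ _], head=2, tail=2, size=0
write(9): buf=[_ _ 9 _ _ _], head=2, tail=3, size=1
read(): buf=[_ _ _ _ _ _], head=3, tail=3, size=0
write(96): buf=[_ _ _ 96 _ _], head=3, tail=4, size=1
write(37): buf=[_ _ _ 96 37 _], head=3, tail=5, size=2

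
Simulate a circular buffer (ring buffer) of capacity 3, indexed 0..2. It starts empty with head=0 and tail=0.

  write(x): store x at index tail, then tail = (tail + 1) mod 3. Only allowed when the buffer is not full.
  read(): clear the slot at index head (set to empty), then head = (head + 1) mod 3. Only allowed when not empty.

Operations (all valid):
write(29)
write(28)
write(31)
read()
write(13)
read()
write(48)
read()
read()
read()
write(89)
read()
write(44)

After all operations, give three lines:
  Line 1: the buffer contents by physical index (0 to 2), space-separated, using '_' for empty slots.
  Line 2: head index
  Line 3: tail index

Answer: 44 _ _
0
1

Derivation:
write(29): buf=[29 _ _], head=0, tail=1, size=1
write(28): buf=[29 28 _], head=0, tail=2, size=2
write(31): buf=[29 28 31], head=0, tail=0, size=3
read(): buf=[_ 28 31], head=1, tail=0, size=2
write(13): buf=[13 28 31], head=1, tail=1, size=3
read(): buf=[13 _ 31], head=2, tail=1, size=2
write(48): buf=[13 48 31], head=2, tail=2, size=3
read(): buf=[13 48 _], head=0, tail=2, size=2
read(): buf=[_ 48 _], head=1, tail=2, size=1
read(): buf=[_ _ _], head=2, tail=2, size=0
write(89): buf=[_ _ 89], head=2, tail=0, size=1
read(): buf=[_ _ _], head=0, tail=0, size=0
write(44): buf=[44 _ _], head=0, tail=1, size=1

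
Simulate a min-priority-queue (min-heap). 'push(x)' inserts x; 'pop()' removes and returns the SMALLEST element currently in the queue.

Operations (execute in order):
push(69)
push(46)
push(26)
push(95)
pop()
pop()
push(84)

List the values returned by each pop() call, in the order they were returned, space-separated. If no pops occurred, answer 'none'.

push(69): heap contents = [69]
push(46): heap contents = [46, 69]
push(26): heap contents = [26, 46, 69]
push(95): heap contents = [26, 46, 69, 95]
pop() → 26: heap contents = [46, 69, 95]
pop() → 46: heap contents = [69, 95]
push(84): heap contents = [69, 84, 95]

Answer: 26 46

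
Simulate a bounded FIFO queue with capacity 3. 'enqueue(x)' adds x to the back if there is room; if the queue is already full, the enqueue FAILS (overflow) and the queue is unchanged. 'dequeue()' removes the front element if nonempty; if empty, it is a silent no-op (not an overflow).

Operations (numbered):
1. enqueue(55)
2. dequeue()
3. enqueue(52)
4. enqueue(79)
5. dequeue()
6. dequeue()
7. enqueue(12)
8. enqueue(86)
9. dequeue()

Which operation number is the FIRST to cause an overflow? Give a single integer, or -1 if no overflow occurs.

1. enqueue(55): size=1
2. dequeue(): size=0
3. enqueue(52): size=1
4. enqueue(79): size=2
5. dequeue(): size=1
6. dequeue(): size=0
7. enqueue(12): size=1
8. enqueue(86): size=2
9. dequeue(): size=1

Answer: -1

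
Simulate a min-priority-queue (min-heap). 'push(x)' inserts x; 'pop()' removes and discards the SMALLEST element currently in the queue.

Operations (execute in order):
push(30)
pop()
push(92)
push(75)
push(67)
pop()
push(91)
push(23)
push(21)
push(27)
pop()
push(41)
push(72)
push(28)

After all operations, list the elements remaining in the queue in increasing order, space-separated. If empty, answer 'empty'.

push(30): heap contents = [30]
pop() → 30: heap contents = []
push(92): heap contents = [92]
push(75): heap contents = [75, 92]
push(67): heap contents = [67, 75, 92]
pop() → 67: heap contents = [75, 92]
push(91): heap contents = [75, 91, 92]
push(23): heap contents = [23, 75, 91, 92]
push(21): heap contents = [21, 23, 75, 91, 92]
push(27): heap contents = [21, 23, 27, 75, 91, 92]
pop() → 21: heap contents = [23, 27, 75, 91, 92]
push(41): heap contents = [23, 27, 41, 75, 91, 92]
push(72): heap contents = [23, 27, 41, 72, 75, 91, 92]
push(28): heap contents = [23, 27, 28, 41, 72, 75, 91, 92]

Answer: 23 27 28 41 72 75 91 92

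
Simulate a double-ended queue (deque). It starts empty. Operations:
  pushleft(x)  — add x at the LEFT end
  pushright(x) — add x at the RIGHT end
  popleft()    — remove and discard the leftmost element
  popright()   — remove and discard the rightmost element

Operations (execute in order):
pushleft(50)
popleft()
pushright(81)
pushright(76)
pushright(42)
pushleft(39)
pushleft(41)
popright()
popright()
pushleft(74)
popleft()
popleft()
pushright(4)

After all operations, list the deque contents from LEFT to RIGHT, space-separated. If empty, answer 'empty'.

Answer: 39 81 4

Derivation:
pushleft(50): [50]
popleft(): []
pushright(81): [81]
pushright(76): [81, 76]
pushright(42): [81, 76, 42]
pushleft(39): [39, 81, 76, 42]
pushleft(41): [41, 39, 81, 76, 42]
popright(): [41, 39, 81, 76]
popright(): [41, 39, 81]
pushleft(74): [74, 41, 39, 81]
popleft(): [41, 39, 81]
popleft(): [39, 81]
pushright(4): [39, 81, 4]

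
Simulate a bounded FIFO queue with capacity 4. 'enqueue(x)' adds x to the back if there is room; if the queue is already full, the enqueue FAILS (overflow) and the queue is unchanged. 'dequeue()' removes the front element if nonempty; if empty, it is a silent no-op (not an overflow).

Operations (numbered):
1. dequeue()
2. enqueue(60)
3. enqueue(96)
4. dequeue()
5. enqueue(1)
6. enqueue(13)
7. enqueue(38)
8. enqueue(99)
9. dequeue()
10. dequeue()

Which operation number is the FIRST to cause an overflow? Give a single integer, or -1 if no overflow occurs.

Answer: 8

Derivation:
1. dequeue(): empty, no-op, size=0
2. enqueue(60): size=1
3. enqueue(96): size=2
4. dequeue(): size=1
5. enqueue(1): size=2
6. enqueue(13): size=3
7. enqueue(38): size=4
8. enqueue(99): size=4=cap → OVERFLOW (fail)
9. dequeue(): size=3
10. dequeue(): size=2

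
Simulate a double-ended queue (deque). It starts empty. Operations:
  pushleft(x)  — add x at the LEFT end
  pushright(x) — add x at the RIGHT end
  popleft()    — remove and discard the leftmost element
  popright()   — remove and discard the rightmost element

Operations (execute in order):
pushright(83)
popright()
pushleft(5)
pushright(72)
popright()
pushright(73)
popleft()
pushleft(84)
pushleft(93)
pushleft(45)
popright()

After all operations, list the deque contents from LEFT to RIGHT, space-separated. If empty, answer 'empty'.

Answer: 45 93 84

Derivation:
pushright(83): [83]
popright(): []
pushleft(5): [5]
pushright(72): [5, 72]
popright(): [5]
pushright(73): [5, 73]
popleft(): [73]
pushleft(84): [84, 73]
pushleft(93): [93, 84, 73]
pushleft(45): [45, 93, 84, 73]
popright(): [45, 93, 84]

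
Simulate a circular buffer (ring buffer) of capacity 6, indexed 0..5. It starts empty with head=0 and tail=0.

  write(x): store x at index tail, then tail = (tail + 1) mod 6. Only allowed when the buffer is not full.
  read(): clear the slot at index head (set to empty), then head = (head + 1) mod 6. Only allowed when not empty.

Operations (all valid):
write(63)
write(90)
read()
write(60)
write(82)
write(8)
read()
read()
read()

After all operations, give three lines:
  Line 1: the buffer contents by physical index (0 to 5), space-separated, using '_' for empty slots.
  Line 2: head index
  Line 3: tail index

write(63): buf=[63 _ _ _ _ _], head=0, tail=1, size=1
write(90): buf=[63 90 _ _ _ _], head=0, tail=2, size=2
read(): buf=[_ 90 _ _ _ _], head=1, tail=2, size=1
write(60): buf=[_ 90 60 _ _ _], head=1, tail=3, size=2
write(82): buf=[_ 90 60 82 _ _], head=1, tail=4, size=3
write(8): buf=[_ 90 60 82 8 _], head=1, tail=5, size=4
read(): buf=[_ _ 60 82 8 _], head=2, tail=5, size=3
read(): buf=[_ _ _ 82 8 _], head=3, tail=5, size=2
read(): buf=[_ _ _ _ 8 _], head=4, tail=5, size=1

Answer: _ _ _ _ 8 _
4
5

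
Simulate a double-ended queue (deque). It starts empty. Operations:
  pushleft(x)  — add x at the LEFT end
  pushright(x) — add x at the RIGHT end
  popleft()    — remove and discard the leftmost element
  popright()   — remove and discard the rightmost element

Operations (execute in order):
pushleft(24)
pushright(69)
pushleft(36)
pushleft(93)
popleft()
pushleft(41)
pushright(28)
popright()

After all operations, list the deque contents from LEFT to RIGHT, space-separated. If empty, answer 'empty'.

Answer: 41 36 24 69

Derivation:
pushleft(24): [24]
pushright(69): [24, 69]
pushleft(36): [36, 24, 69]
pushleft(93): [93, 36, 24, 69]
popleft(): [36, 24, 69]
pushleft(41): [41, 36, 24, 69]
pushright(28): [41, 36, 24, 69, 28]
popright(): [41, 36, 24, 69]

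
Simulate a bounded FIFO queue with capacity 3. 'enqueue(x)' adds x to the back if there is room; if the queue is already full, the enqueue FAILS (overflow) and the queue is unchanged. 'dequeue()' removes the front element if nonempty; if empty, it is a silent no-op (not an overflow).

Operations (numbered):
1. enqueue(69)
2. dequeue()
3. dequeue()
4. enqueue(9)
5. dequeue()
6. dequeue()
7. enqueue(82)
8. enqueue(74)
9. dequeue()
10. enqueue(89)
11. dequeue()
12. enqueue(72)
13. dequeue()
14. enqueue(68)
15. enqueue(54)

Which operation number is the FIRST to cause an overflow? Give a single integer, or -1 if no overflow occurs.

Answer: -1

Derivation:
1. enqueue(69): size=1
2. dequeue(): size=0
3. dequeue(): empty, no-op, size=0
4. enqueue(9): size=1
5. dequeue(): size=0
6. dequeue(): empty, no-op, size=0
7. enqueue(82): size=1
8. enqueue(74): size=2
9. dequeue(): size=1
10. enqueue(89): size=2
11. dequeue(): size=1
12. enqueue(72): size=2
13. dequeue(): size=1
14. enqueue(68): size=2
15. enqueue(54): size=3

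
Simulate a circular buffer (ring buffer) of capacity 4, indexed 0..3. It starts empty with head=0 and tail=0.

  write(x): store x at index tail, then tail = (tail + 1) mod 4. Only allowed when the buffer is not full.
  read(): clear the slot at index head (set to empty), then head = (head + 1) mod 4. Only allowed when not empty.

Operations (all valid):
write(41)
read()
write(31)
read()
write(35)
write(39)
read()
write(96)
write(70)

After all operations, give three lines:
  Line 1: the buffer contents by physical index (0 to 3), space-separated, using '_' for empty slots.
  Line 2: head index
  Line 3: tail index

write(41): buf=[41 _ _ _], head=0, tail=1, size=1
read(): buf=[_ _ _ _], head=1, tail=1, size=0
write(31): buf=[_ 31 _ _], head=1, tail=2, size=1
read(): buf=[_ _ _ _], head=2, tail=2, size=0
write(35): buf=[_ _ 35 _], head=2, tail=3, size=1
write(39): buf=[_ _ 35 39], head=2, tail=0, size=2
read(): buf=[_ _ _ 39], head=3, tail=0, size=1
write(96): buf=[96 _ _ 39], head=3, tail=1, size=2
write(70): buf=[96 70 _ 39], head=3, tail=2, size=3

Answer: 96 70 _ 39
3
2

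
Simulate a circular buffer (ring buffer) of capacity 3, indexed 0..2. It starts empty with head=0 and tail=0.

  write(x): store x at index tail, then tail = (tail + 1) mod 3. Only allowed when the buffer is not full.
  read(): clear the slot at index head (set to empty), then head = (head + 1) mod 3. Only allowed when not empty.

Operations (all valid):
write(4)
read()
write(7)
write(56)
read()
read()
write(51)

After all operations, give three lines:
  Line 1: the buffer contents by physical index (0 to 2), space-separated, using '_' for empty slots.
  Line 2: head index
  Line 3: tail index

write(4): buf=[4 _ _], head=0, tail=1, size=1
read(): buf=[_ _ _], head=1, tail=1, size=0
write(7): buf=[_ 7 _], head=1, tail=2, size=1
write(56): buf=[_ 7 56], head=1, tail=0, size=2
read(): buf=[_ _ 56], head=2, tail=0, size=1
read(): buf=[_ _ _], head=0, tail=0, size=0
write(51): buf=[51 _ _], head=0, tail=1, size=1

Answer: 51 _ _
0
1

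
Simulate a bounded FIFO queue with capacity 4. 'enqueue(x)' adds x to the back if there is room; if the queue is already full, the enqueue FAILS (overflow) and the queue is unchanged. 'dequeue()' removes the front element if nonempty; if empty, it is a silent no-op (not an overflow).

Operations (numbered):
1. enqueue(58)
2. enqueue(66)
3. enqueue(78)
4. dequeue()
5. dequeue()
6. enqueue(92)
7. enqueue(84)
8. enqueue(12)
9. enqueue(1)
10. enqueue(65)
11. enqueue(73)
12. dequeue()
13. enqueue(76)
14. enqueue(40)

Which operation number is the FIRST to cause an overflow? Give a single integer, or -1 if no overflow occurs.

1. enqueue(58): size=1
2. enqueue(66): size=2
3. enqueue(78): size=3
4. dequeue(): size=2
5. dequeue(): size=1
6. enqueue(92): size=2
7. enqueue(84): size=3
8. enqueue(12): size=4
9. enqueue(1): size=4=cap → OVERFLOW (fail)
10. enqueue(65): size=4=cap → OVERFLOW (fail)
11. enqueue(73): size=4=cap → OVERFLOW (fail)
12. dequeue(): size=3
13. enqueue(76): size=4
14. enqueue(40): size=4=cap → OVERFLOW (fail)

Answer: 9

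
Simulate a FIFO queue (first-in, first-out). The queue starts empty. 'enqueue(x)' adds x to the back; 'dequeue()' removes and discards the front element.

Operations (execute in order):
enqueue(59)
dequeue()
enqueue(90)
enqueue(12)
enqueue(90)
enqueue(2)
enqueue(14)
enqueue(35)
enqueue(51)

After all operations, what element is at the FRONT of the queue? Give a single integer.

enqueue(59): queue = [59]
dequeue(): queue = []
enqueue(90): queue = [90]
enqueue(12): queue = [90, 12]
enqueue(90): queue = [90, 12, 90]
enqueue(2): queue = [90, 12, 90, 2]
enqueue(14): queue = [90, 12, 90, 2, 14]
enqueue(35): queue = [90, 12, 90, 2, 14, 35]
enqueue(51): queue = [90, 12, 90, 2, 14, 35, 51]

Answer: 90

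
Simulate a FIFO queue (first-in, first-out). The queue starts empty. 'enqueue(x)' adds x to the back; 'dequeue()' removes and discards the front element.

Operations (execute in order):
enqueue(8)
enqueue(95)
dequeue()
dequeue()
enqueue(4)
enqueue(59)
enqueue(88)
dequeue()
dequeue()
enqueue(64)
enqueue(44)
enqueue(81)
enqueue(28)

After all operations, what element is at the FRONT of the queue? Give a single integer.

Answer: 88

Derivation:
enqueue(8): queue = [8]
enqueue(95): queue = [8, 95]
dequeue(): queue = [95]
dequeue(): queue = []
enqueue(4): queue = [4]
enqueue(59): queue = [4, 59]
enqueue(88): queue = [4, 59, 88]
dequeue(): queue = [59, 88]
dequeue(): queue = [88]
enqueue(64): queue = [88, 64]
enqueue(44): queue = [88, 64, 44]
enqueue(81): queue = [88, 64, 44, 81]
enqueue(28): queue = [88, 64, 44, 81, 28]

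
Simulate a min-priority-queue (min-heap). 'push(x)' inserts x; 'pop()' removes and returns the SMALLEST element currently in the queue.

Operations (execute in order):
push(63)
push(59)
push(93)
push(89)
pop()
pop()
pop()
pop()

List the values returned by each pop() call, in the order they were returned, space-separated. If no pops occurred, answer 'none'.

Answer: 59 63 89 93

Derivation:
push(63): heap contents = [63]
push(59): heap contents = [59, 63]
push(93): heap contents = [59, 63, 93]
push(89): heap contents = [59, 63, 89, 93]
pop() → 59: heap contents = [63, 89, 93]
pop() → 63: heap contents = [89, 93]
pop() → 89: heap contents = [93]
pop() → 93: heap contents = []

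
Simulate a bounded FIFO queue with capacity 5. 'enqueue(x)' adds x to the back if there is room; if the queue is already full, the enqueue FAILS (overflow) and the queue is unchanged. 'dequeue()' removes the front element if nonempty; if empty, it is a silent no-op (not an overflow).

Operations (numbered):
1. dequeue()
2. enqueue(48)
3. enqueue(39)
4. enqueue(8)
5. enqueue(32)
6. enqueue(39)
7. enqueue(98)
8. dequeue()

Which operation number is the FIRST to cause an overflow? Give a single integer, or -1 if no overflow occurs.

1. dequeue(): empty, no-op, size=0
2. enqueue(48): size=1
3. enqueue(39): size=2
4. enqueue(8): size=3
5. enqueue(32): size=4
6. enqueue(39): size=5
7. enqueue(98): size=5=cap → OVERFLOW (fail)
8. dequeue(): size=4

Answer: 7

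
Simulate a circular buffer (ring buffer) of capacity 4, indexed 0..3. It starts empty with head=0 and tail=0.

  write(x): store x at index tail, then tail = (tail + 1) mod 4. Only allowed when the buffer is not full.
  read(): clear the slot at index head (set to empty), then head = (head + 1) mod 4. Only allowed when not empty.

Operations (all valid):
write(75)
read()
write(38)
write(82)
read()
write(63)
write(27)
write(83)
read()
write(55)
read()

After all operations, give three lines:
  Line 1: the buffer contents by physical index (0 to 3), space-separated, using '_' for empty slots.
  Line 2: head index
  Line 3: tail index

write(75): buf=[75 _ _ _], head=0, tail=1, size=1
read(): buf=[_ _ _ _], head=1, tail=1, size=0
write(38): buf=[_ 38 _ _], head=1, tail=2, size=1
write(82): buf=[_ 38 82 _], head=1, tail=3, size=2
read(): buf=[_ _ 82 _], head=2, tail=3, size=1
write(63): buf=[_ _ 82 63], head=2, tail=0, size=2
write(27): buf=[27 _ 82 63], head=2, tail=1, size=3
write(83): buf=[27 83 82 63], head=2, tail=2, size=4
read(): buf=[27 83 _ 63], head=3, tail=2, size=3
write(55): buf=[27 83 55 63], head=3, tail=3, size=4
read(): buf=[27 83 55 _], head=0, tail=3, size=3

Answer: 27 83 55 _
0
3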